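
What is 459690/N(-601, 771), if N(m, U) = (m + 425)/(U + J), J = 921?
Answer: -8838585/2 ≈ -4.4193e+6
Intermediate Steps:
N(m, U) = (425 + m)/(921 + U) (N(m, U) = (m + 425)/(U + 921) = (425 + m)/(921 + U))
459690/N(-601, 771) = 459690/(((425 - 601)/(921 + 771))) = 459690/((-176/1692)) = 459690/(((1/1692)*(-176))) = 459690/(-44/423) = 459690*(-423/44) = -8838585/2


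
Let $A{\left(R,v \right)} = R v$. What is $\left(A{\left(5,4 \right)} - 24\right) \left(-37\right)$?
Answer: $148$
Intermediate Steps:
$\left(A{\left(5,4 \right)} - 24\right) \left(-37\right) = \left(5 \cdot 4 - 24\right) \left(-37\right) = \left(20 - 24\right) \left(-37\right) = \left(-4\right) \left(-37\right) = 148$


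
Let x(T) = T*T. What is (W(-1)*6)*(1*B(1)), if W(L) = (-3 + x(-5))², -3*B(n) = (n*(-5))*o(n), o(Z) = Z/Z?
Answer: 4840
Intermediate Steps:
x(T) = T²
o(Z) = 1
B(n) = 5*n/3 (B(n) = -n*(-5)/3 = -(-5*n)/3 = -(-5)*n/3 = 5*n/3)
W(L) = 484 (W(L) = (-3 + (-5)²)² = (-3 + 25)² = 22² = 484)
(W(-1)*6)*(1*B(1)) = (484*6)*(1*((5/3)*1)) = 2904*(1*(5/3)) = 2904*(5/3) = 4840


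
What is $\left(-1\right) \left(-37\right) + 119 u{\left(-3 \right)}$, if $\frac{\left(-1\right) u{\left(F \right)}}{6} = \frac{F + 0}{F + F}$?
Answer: $-320$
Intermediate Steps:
$u{\left(F \right)} = -3$ ($u{\left(F \right)} = - 6 \frac{F + 0}{F + F} = - 6 \frac{F}{2 F} = - 6 F \frac{1}{2 F} = \left(-6\right) \frac{1}{2} = -3$)
$\left(-1\right) \left(-37\right) + 119 u{\left(-3 \right)} = \left(-1\right) \left(-37\right) + 119 \left(-3\right) = 37 - 357 = -320$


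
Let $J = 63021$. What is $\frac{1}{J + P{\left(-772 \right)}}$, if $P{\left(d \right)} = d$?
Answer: $\frac{1}{62249} \approx 1.6064 \cdot 10^{-5}$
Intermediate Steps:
$\frac{1}{J + P{\left(-772 \right)}} = \frac{1}{63021 - 772} = \frac{1}{62249}$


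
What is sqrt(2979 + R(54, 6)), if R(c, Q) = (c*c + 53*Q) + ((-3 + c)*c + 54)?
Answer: sqrt(9021) ≈ 94.979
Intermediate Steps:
R(c, Q) = 54 + c**2 + 53*Q + c*(-3 + c) (R(c, Q) = (c**2 + 53*Q) + (c*(-3 + c) + 54) = (c**2 + 53*Q) + (54 + c*(-3 + c)) = 54 + c**2 + 53*Q + c*(-3 + c))
sqrt(2979 + R(54, 6)) = sqrt(2979 + (54 - 3*54 + 2*54**2 + 53*6)) = sqrt(2979 + (54 - 162 + 2*2916 + 318)) = sqrt(2979 + (54 - 162 + 5832 + 318)) = sqrt(2979 + 6042) = sqrt(9021)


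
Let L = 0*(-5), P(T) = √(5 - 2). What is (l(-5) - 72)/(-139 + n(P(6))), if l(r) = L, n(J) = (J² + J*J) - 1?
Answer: 36/67 ≈ 0.53731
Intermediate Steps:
P(T) = √3
n(J) = -1 + 2*J² (n(J) = (J² + J²) - 1 = 2*J² - 1 = -1 + 2*J²)
L = 0
l(r) = 0
(l(-5) - 72)/(-139 + n(P(6))) = (0 - 72)/(-139 + (-1 + 2*(√3)²)) = -72/(-139 + (-1 + 2*3)) = -72/(-139 + (-1 + 6)) = -72/(-139 + 5) = -72/(-134) = -72*(-1/134) = 36/67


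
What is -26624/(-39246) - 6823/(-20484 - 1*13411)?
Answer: 585097969/665121585 ≈ 0.87969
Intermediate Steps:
-26624/(-39246) - 6823/(-20484 - 1*13411) = -26624*(-1/39246) - 6823/(-20484 - 13411) = 13312/19623 - 6823/(-33895) = 13312/19623 - 6823*(-1/33895) = 13312/19623 + 6823/33895 = 585097969/665121585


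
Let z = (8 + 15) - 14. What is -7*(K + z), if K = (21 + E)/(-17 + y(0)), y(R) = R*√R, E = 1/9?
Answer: -8309/153 ≈ -54.307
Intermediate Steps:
E = ⅑ ≈ 0.11111
z = 9 (z = 23 - 14 = 9)
y(R) = R^(3/2)
K = -190/153 (K = (21 + ⅑)/(-17 + 0^(3/2)) = 190/(9*(-17 + 0)) = (190/9)/(-17) = (190/9)*(-1/17) = -190/153 ≈ -1.2418)
-7*(K + z) = -7*(-190/153 + 9) = -7*1187/153 = -8309/153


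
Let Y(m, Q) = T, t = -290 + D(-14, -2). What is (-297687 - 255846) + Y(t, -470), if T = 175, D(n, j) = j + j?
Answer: -553358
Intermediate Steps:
D(n, j) = 2*j
t = -294 (t = -290 + 2*(-2) = -290 - 4 = -294)
Y(m, Q) = 175
(-297687 - 255846) + Y(t, -470) = (-297687 - 255846) + 175 = -553533 + 175 = -553358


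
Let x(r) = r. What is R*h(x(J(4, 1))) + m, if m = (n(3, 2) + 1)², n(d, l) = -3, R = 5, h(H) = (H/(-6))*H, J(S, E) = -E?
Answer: 19/6 ≈ 3.1667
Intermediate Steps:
h(H) = -H²/6 (h(H) = (H*(-⅙))*H = (-H/6)*H = -H²/6)
m = 4 (m = (-3 + 1)² = (-2)² = 4)
R*h(x(J(4, 1))) + m = 5*(-(-1*1)²/6) + 4 = 5*(-⅙*(-1)²) + 4 = 5*(-⅙*1) + 4 = 5*(-⅙) + 4 = -⅚ + 4 = 19/6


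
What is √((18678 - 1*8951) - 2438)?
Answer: √7289 ≈ 85.376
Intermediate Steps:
√((18678 - 1*8951) - 2438) = √((18678 - 8951) - 2438) = √(9727 - 2438) = √7289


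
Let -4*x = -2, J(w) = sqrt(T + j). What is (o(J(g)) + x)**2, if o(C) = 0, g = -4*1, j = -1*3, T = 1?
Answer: 1/4 ≈ 0.25000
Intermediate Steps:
j = -3
g = -4
J(w) = I*sqrt(2) (J(w) = sqrt(1 - 3) = sqrt(-2) = I*sqrt(2))
x = 1/2 (x = -1/4*(-2) = 1/2 ≈ 0.50000)
(o(J(g)) + x)**2 = (0 + 1/2)**2 = (1/2)**2 = 1/4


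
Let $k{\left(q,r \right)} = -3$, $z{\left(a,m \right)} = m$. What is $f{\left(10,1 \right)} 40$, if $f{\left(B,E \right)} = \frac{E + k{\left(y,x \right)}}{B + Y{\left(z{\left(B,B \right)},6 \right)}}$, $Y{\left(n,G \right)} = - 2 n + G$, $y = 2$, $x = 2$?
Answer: $20$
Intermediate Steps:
$Y{\left(n,G \right)} = G - 2 n$
$f{\left(B,E \right)} = \frac{-3 + E}{6 - B}$ ($f{\left(B,E \right)} = \frac{E - 3}{B - \left(-6 + 2 B\right)} = \frac{-3 + E}{6 - B}$)
$f{\left(10,1 \right)} 40 = \frac{-3 + 1}{6 - 10} \cdot 40 = \frac{1}{6 - 10} \left(-2\right) 40 = \frac{1}{-4} \left(-2\right) 40 = \left(- \frac{1}{4}\right) \left(-2\right) 40 = \frac{1}{2} \cdot 40 = 20$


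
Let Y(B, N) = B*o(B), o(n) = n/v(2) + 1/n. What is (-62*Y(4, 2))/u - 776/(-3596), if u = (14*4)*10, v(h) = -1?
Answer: 94471/50344 ≈ 1.8765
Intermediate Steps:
o(n) = 1/n - n (o(n) = n/(-1) + 1/n = n*(-1) + 1/n = -n + 1/n = 1/n - n)
Y(B, N) = B*(1/B - B)
u = 560 (u = 56*10 = 560)
(-62*Y(4, 2))/u - 776/(-3596) = -62*(1 - 1*4²)/560 - 776/(-3596) = -62*(1 - 1*16)*(1/560) - 776*(-1/3596) = -62*(1 - 16)*(1/560) + 194/899 = -62*(-15)*(1/560) + 194/899 = 930*(1/560) + 194/899 = 93/56 + 194/899 = 94471/50344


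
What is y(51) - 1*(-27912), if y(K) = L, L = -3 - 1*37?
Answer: 27872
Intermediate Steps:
L = -40 (L = -3 - 37 = -40)
y(K) = -40
y(51) - 1*(-27912) = -40 - 1*(-27912) = -40 + 27912 = 27872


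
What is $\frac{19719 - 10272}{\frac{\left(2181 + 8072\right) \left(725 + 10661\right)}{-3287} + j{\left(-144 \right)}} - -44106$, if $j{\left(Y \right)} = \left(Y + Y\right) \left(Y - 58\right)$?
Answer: $\frac{3285215916813}{74483854} \approx 44106.0$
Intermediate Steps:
$j{\left(Y \right)} = 2 Y \left(-58 + Y\right)$
$\frac{19719 - 10272}{\frac{\left(2181 + 8072\right) \left(725 + 10661\right)}{-3287} + j{\left(-144 \right)}} - -44106 = \frac{19719 - 10272}{\frac{\left(2181 + 8072\right) \left(725 + 10661\right)}{-3287} + 2 \left(-144\right) \left(-58 - 144\right)} - -44106 = \frac{9447}{10253 \cdot 11386 \left(- \frac{1}{3287}\right) + 2 \left(-144\right) \left(-202\right)} + 44106 = \frac{9447}{116740658 \left(- \frac{1}{3287}\right) + 58176} + 44106 = \frac{9447}{- \frac{116740658}{3287} + 58176} + 44106 = \frac{9447}{\frac{74483854}{3287}} + 44106 = 9447 \cdot \frac{3287}{74483854} + 44106 = \frac{31052289}{74483854} + 44106 = \frac{3285215916813}{74483854}$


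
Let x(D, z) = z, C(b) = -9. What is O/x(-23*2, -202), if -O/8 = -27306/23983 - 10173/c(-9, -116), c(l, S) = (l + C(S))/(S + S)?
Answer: -37735755464/7266849 ≈ -5192.9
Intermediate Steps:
c(l, S) = (-9 + l)/(2*S) (c(l, S) = (l - 9)/(S + S) = (-9 + l)/((2*S)) = (-9 + l)*(1/(2*S)) = (-9 + l)/(2*S))
O = 75471510928/71949 (O = -8*(-27306/23983 - 10173*(-232/(-9 - 9))) = -8*(-27306*1/23983 - 10173/((½)*(-1/116)*(-18))) = -8*(-27306/23983 - 10173/9/116) = -8*(-27306/23983 - 10173*116/9) = -8*(-27306/23983 - 393356/3) = -8*(-9433938866/71949) = 75471510928/71949 ≈ 1.0490e+6)
O/x(-23*2, -202) = (75471510928/71949)/(-202) = (75471510928/71949)*(-1/202) = -37735755464/7266849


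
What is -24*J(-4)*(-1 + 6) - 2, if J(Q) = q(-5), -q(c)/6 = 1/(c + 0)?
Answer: -146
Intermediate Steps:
q(c) = -6/c (q(c) = -6/(c + 0) = -6/c)
J(Q) = 6/5 (J(Q) = -6/(-5) = -6*(-1/5) = 6/5)
-24*J(-4)*(-1 + 6) - 2 = -144*(-1 + 6)/5 - 2 = -144*5/5 - 2 = -24*6 - 2 = -144 - 2 = -146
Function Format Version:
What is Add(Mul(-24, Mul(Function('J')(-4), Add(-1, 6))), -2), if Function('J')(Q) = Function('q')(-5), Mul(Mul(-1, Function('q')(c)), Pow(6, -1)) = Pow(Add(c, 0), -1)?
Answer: -146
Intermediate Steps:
Function('q')(c) = Mul(-6, Pow(c, -1)) (Function('q')(c) = Mul(-6, Pow(Add(c, 0), -1)) = Mul(-6, Pow(c, -1)))
Function('J')(Q) = Rational(6, 5) (Function('J')(Q) = Mul(-6, Pow(-5, -1)) = Mul(-6, Rational(-1, 5)) = Rational(6, 5))
Add(Mul(-24, Mul(Function('J')(-4), Add(-1, 6))), -2) = Add(Mul(-24, Mul(Rational(6, 5), Add(-1, 6))), -2) = Add(Mul(-24, Mul(Rational(6, 5), 5)), -2) = Add(Mul(-24, 6), -2) = Add(-144, -2) = -146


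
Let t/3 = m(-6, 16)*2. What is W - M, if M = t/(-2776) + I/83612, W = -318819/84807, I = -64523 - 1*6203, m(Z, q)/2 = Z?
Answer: -1205417144003/410089393458 ≈ -2.9394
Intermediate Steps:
m(Z, q) = 2*Z
I = -70726 (I = -64523 - 6203 = -70726)
t = -72 (t = 3*((2*(-6))*2) = 3*(-12*2) = 3*(-24) = -72)
W = -106273/28269 (W = -318819*1/84807 = -106273/28269 ≈ -3.7593)
M = -11894707/14506682 (M = -72/(-2776) - 70726/83612 = -72*(-1/2776) - 70726*1/83612 = 9/347 - 35363/41806 = -11894707/14506682 ≈ -0.81995)
W - M = -106273/28269 - 1*(-11894707/14506682) = -106273/28269 + 11894707/14506682 = -1205417144003/410089393458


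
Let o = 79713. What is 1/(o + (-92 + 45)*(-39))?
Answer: 1/81546 ≈ 1.2263e-5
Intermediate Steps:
1/(o + (-92 + 45)*(-39)) = 1/(79713 + (-92 + 45)*(-39)) = 1/(79713 - 47*(-39)) = 1/(79713 + 1833) = 1/81546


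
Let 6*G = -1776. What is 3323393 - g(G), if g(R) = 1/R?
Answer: 983724329/296 ≈ 3.3234e+6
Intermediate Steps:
G = -296 (G = (⅙)*(-1776) = -296)
3323393 - g(G) = 3323393 - 1/(-296) = 3323393 - 1*(-1/296) = 3323393 + 1/296 = 983724329/296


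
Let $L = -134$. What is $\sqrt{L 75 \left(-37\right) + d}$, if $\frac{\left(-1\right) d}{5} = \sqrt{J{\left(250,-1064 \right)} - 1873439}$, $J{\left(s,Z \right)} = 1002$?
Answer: $\sqrt{371850 - 35 i \sqrt{38213}} \approx 609.82 - 5.61 i$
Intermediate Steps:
$d = - 35 i \sqrt{38213}$ ($d = - 5 \sqrt{1002 - 1873439} = - 5 \sqrt{-1872437} = - 5 \cdot 7 i \sqrt{38213} = - 35 i \sqrt{38213} \approx - 6841.9 i$)
$\sqrt{L 75 \left(-37\right) + d} = \sqrt{\left(-134\right) 75 \left(-37\right) - 35 i \sqrt{38213}} = \sqrt{\left(-10050\right) \left(-37\right) - 35 i \sqrt{38213}} = \sqrt{371850 - 35 i \sqrt{38213}}$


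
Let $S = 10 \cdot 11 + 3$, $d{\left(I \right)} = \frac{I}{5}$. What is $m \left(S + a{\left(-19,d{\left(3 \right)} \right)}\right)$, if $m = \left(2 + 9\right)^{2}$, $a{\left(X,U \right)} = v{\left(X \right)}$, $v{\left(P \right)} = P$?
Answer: $11374$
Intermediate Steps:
$d{\left(I \right)} = \frac{I}{5}$ ($d{\left(I \right)} = I \frac{1}{5} = \frac{I}{5}$)
$a{\left(X,U \right)} = X$
$m = 121$ ($m = 11^{2} = 121$)
$S = 113$ ($S = 110 + 3 = 113$)
$m \left(S + a{\left(-19,d{\left(3 \right)} \right)}\right) = 121 \left(113 - 19\right) = 121 \cdot 94 = 11374$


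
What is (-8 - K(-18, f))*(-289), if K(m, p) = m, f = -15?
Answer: -2890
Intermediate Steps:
(-8 - K(-18, f))*(-289) = (-8 - 1*(-18))*(-289) = (-8 + 18)*(-289) = 10*(-289) = -2890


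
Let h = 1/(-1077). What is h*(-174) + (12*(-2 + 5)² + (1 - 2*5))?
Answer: 35599/359 ≈ 99.161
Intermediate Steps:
h = -1/1077 ≈ -0.00092851
h*(-174) + (12*(-2 + 5)² + (1 - 2*5)) = -1/1077*(-174) + (12*(-2 + 5)² + (1 - 2*5)) = 58/359 + (12*3² + (1 - 10)) = 58/359 + (12*9 - 9) = 58/359 + (108 - 9) = 58/359 + 99 = 35599/359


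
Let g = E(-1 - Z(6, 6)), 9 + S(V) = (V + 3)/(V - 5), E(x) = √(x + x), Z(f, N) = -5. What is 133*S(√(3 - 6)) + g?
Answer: -1254 + 2*√2 - 38*I*√3 ≈ -1251.2 - 65.818*I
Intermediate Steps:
E(x) = √2*√x (E(x) = √(2*x) = √2*√x)
S(V) = -9 + (3 + V)/(-5 + V) (S(V) = -9 + (V + 3)/(V - 5) = -9 + (3 + V)/(-5 + V))
g = 2*√2 (g = √2*√(-1 - 1*(-5)) = √2*√(-1 + 5) = √2*√4 = √2*2 = 2*√2 ≈ 2.8284)
133*S(√(3 - 6)) + g = 133*(8*(6 - √(3 - 6))/(-5 + √(3 - 6))) + 2*√2 = 133*(8*(6 - √(-3))/(-5 + √(-3))) + 2*√2 = 133*(8*(6 - I*√3)/(-5 + I*√3)) + 2*√2 = 1064*(6 - I*√3)/(-5 + I*√3) + 2*√2 = 2*√2 + 1064*(6 - I*√3)/(-5 + I*√3)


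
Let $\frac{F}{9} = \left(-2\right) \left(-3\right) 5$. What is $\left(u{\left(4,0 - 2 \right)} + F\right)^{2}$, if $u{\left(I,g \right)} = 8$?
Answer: $77284$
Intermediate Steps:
$F = 270$ ($F = 9 \left(-2\right) \left(-3\right) 5 = 9 \cdot 6 \cdot 5 = 9 \cdot 30 = 270$)
$\left(u{\left(4,0 - 2 \right)} + F\right)^{2} = \left(8 + 270\right)^{2} = 278^{2} = 77284$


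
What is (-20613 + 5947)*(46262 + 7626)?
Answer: -790321408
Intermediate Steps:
(-20613 + 5947)*(46262 + 7626) = -14666*53888 = -790321408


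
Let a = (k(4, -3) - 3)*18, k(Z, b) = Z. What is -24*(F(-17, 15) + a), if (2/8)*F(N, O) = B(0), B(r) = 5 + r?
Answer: -912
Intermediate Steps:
a = 18 (a = (4 - 3)*18 = 1*18 = 18)
F(N, O) = 20 (F(N, O) = 4*(5 + 0) = 4*5 = 20)
-24*(F(-17, 15) + a) = -24*(20 + 18) = -24*38 = -912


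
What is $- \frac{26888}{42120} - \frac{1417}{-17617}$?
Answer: $- \frac{51750232}{92753505} \approx -0.55793$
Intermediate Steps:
$- \frac{26888}{42120} - \frac{1417}{-17617} = \left(-26888\right) \frac{1}{42120} - - \frac{1417}{17617} = - \frac{3361}{5265} + \frac{1417}{17617} = - \frac{51750232}{92753505}$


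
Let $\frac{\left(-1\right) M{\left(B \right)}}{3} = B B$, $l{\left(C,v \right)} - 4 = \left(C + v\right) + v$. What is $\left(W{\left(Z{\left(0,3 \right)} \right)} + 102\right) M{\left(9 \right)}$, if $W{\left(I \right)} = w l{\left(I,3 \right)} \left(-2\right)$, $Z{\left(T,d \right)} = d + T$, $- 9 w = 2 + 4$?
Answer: $-28998$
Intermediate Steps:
$l{\left(C,v \right)} = 4 + C + 2 v$ ($l{\left(C,v \right)} = 4 + \left(\left(C + v\right) + v\right) = 4 + \left(C + 2 v\right) = 4 + C + 2 v$)
$w = - \frac{2}{3}$ ($w = - \frac{2 + 4}{9} = \left(- \frac{1}{9}\right) 6 = - \frac{2}{3} \approx -0.66667$)
$M{\left(B \right)} = - 3 B^{2}$ ($M{\left(B \right)} = - 3 B B = - 3 B^{2}$)
$Z{\left(T,d \right)} = T + d$
$W{\left(I \right)} = \frac{40}{3} + \frac{4 I}{3}$ ($W{\left(I \right)} = - \frac{2 \left(4 + I + 2 \cdot 3\right)}{3} \left(-2\right) = - \frac{2 \left(4 + I + 6\right)}{3} \left(-2\right) = - \frac{2 \left(10 + I\right)}{3} \left(-2\right) = \left(- \frac{20}{3} - \frac{2 I}{3}\right) \left(-2\right) = \frac{40}{3} + \frac{4 I}{3}$)
$\left(W{\left(Z{\left(0,3 \right)} \right)} + 102\right) M{\left(9 \right)} = \left(\left(\frac{40}{3} + \frac{4 \left(0 + 3\right)}{3}\right) + 102\right) \left(- 3 \cdot 9^{2}\right) = \left(\left(\frac{40}{3} + \frac{4}{3} \cdot 3\right) + 102\right) \left(\left(-3\right) 81\right) = \left(\left(\frac{40}{3} + 4\right) + 102\right) \left(-243\right) = \left(\frac{52}{3} + 102\right) \left(-243\right) = \frac{358}{3} \left(-243\right) = -28998$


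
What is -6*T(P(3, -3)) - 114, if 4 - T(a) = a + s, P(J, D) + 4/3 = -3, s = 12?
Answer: -92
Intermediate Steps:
P(J, D) = -13/3 (P(J, D) = -4/3 - 3 = -13/3)
T(a) = -8 - a (T(a) = 4 - (a + 12) = 4 - (12 + a) = 4 + (-12 - a) = -8 - a)
-6*T(P(3, -3)) - 114 = -6*(-8 - 1*(-13/3)) - 114 = -6*(-8 + 13/3) - 114 = -6*(-11/3) - 114 = 22 - 114 = -92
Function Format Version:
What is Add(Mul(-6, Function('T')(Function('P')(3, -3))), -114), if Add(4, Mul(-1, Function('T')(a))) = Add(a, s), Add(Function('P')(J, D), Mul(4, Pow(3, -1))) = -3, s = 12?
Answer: -92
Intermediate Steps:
Function('P')(J, D) = Rational(-13, 3) (Function('P')(J, D) = Add(Rational(-4, 3), -3) = Rational(-13, 3))
Function('T')(a) = Add(-8, Mul(-1, a)) (Function('T')(a) = Add(4, Mul(-1, Add(a, 12))) = Add(4, Mul(-1, Add(12, a))) = Add(4, Add(-12, Mul(-1, a))) = Add(-8, Mul(-1, a)))
Add(Mul(-6, Function('T')(Function('P')(3, -3))), -114) = Add(Mul(-6, Add(-8, Mul(-1, Rational(-13, 3)))), -114) = Add(Mul(-6, Add(-8, Rational(13, 3))), -114) = Add(Mul(-6, Rational(-11, 3)), -114) = Add(22, -114) = -92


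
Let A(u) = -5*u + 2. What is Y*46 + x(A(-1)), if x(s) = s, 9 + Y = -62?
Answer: -3259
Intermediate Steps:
Y = -71 (Y = -9 - 62 = -71)
A(u) = 2 - 5*u
Y*46 + x(A(-1)) = -71*46 + (2 - 5*(-1)) = -3266 + (2 + 5) = -3266 + 7 = -3259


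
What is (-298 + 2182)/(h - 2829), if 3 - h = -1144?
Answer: -942/841 ≈ -1.1201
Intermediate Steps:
h = 1147 (h = 3 - 1*(-1144) = 3 + 1144 = 1147)
(-298 + 2182)/(h - 2829) = (-298 + 2182)/(1147 - 2829) = 1884/(-1682) = 1884*(-1/1682) = -942/841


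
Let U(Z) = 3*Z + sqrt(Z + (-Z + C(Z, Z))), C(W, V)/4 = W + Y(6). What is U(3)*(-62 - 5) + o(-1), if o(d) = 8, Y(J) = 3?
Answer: -595 - 134*sqrt(6) ≈ -923.23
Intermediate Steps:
C(W, V) = 12 + 4*W (C(W, V) = 4*(W + 3) = 4*(3 + W) = 12 + 4*W)
U(Z) = sqrt(12 + 4*Z) + 3*Z (U(Z) = 3*Z + sqrt(Z + (-Z + (12 + 4*Z))) = 3*Z + sqrt(Z + (12 + 3*Z)) = 3*Z + sqrt(12 + 4*Z) = sqrt(12 + 4*Z) + 3*Z)
U(3)*(-62 - 5) + o(-1) = (2*sqrt(3 + 3) + 3*3)*(-62 - 5) + 8 = (2*sqrt(6) + 9)*(-67) + 8 = (9 + 2*sqrt(6))*(-67) + 8 = (-603 - 134*sqrt(6)) + 8 = -595 - 134*sqrt(6)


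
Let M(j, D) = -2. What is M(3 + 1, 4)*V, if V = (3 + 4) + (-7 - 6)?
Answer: 12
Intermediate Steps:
V = -6 (V = 7 - 13 = -6)
M(3 + 1, 4)*V = -2*(-6) = 12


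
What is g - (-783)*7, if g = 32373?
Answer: 37854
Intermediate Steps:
g - (-783)*7 = 32373 - (-783)*7 = 32373 - 1*(-5481) = 32373 + 5481 = 37854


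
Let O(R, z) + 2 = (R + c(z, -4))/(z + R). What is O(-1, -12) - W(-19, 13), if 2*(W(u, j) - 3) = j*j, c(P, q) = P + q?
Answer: -2293/26 ≈ -88.192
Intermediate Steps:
O(R, z) = -2 + (-4 + R + z)/(R + z) (O(R, z) = -2 + (R + (z - 4))/(z + R) = -2 + (R + (-4 + z))/(R + z) = -2 + (-4 + R + z)/(R + z))
W(u, j) = 3 + j²/2 (W(u, j) = 3 + (j*j)/2 = 3 + j²/2)
O(-1, -12) - W(-19, 13) = (-4 - 1*(-1) - 1*(-12))/(-1 - 12) - (3 + (½)*13²) = (-4 + 1 + 12)/(-13) - (3 + (½)*169) = -1/13*9 - (3 + 169/2) = -9/13 - 1*175/2 = -9/13 - 175/2 = -2293/26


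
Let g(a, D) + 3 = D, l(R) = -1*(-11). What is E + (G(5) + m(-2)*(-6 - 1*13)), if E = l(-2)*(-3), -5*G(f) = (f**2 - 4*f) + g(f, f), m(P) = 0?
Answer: -172/5 ≈ -34.400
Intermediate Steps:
l(R) = 11
g(a, D) = -3 + D
G(f) = 3/5 - f**2/5 + 3*f/5 (G(f) = -((f**2 - 4*f) + (-3 + f))/5 = -(-3 + f**2 - 3*f)/5 = 3/5 - f**2/5 + 3*f/5)
E = -33 (E = 11*(-3) = -33)
E + (G(5) + m(-2)*(-6 - 1*13)) = -33 + ((3/5 - 1/5*5**2 + (3/5)*5) + 0*(-6 - 1*13)) = -33 + ((3/5 - 1/5*25 + 3) + 0*(-6 - 13)) = -33 + ((3/5 - 5 + 3) + 0*(-19)) = -33 + (-7/5 + 0) = -33 - 7/5 = -172/5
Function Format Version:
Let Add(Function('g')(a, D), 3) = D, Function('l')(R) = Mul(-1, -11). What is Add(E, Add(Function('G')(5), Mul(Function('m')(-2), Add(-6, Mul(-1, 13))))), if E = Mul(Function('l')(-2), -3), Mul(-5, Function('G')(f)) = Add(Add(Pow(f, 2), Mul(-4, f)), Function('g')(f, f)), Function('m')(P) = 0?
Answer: Rational(-172, 5) ≈ -34.400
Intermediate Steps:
Function('l')(R) = 11
Function('g')(a, D) = Add(-3, D)
Function('G')(f) = Add(Rational(3, 5), Mul(Rational(-1, 5), Pow(f, 2)), Mul(Rational(3, 5), f)) (Function('G')(f) = Mul(Rational(-1, 5), Add(Add(Pow(f, 2), Mul(-4, f)), Add(-3, f))) = Mul(Rational(-1, 5), Add(-3, Pow(f, 2), Mul(-3, f))) = Add(Rational(3, 5), Mul(Rational(-1, 5), Pow(f, 2)), Mul(Rational(3, 5), f)))
E = -33 (E = Mul(11, -3) = -33)
Add(E, Add(Function('G')(5), Mul(Function('m')(-2), Add(-6, Mul(-1, 13))))) = Add(-33, Add(Add(Rational(3, 5), Mul(Rational(-1, 5), Pow(5, 2)), Mul(Rational(3, 5), 5)), Mul(0, Add(-6, Mul(-1, 13))))) = Add(-33, Add(Add(Rational(3, 5), Mul(Rational(-1, 5), 25), 3), Mul(0, Add(-6, -13)))) = Add(-33, Add(Add(Rational(3, 5), -5, 3), Mul(0, -19))) = Add(-33, Add(Rational(-7, 5), 0)) = Add(-33, Rational(-7, 5)) = Rational(-172, 5)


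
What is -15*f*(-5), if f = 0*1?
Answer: 0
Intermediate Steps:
f = 0
-15*f*(-5) = -15*0*(-5) = 0*(-5) = 0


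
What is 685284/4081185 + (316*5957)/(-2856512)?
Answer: -477079137401/971496160560 ≈ -0.49108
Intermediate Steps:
685284/4081185 + (316*5957)/(-2856512) = 685284*(1/4081185) + 1882412*(-1/2856512) = 228428/1360395 - 470603/714128 = -477079137401/971496160560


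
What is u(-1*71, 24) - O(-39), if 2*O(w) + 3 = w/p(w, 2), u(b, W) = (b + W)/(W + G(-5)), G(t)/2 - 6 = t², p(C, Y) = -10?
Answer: -857/860 ≈ -0.99651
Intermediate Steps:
G(t) = 12 + 2*t²
u(b, W) = (W + b)/(62 + W) (u(b, W) = (b + W)/(W + (12 + 2*(-5)²)) = (W + b)/(W + (12 + 2*25)) = (W + b)/(W + (12 + 50)) = (W + b)/(W + 62) = (W + b)/(62 + W))
O(w) = -3/2 - w/20 (O(w) = -3/2 + (w/(-10))/2 = -3/2 + (w*(-⅒))/2 = -3/2 + (-w/10)/2 = -3/2 - w/20)
u(-1*71, 24) - O(-39) = (24 - 1*71)/(62 + 24) - (-3/2 - 1/20*(-39)) = (24 - 71)/86 - (-3/2 + 39/20) = (1/86)*(-47) - 1*9/20 = -47/86 - 9/20 = -857/860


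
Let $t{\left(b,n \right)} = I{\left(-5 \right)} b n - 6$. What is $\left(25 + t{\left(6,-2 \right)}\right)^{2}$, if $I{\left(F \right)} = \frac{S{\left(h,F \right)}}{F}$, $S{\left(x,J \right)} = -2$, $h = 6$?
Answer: $\frac{5041}{25} \approx 201.64$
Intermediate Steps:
$I{\left(F \right)} = - \frac{2}{F}$
$t{\left(b,n \right)} = -6 + \frac{2 b n}{5}$ ($t{\left(b,n \right)} = - \frac{2}{-5} b n - 6 = \left(-2\right) \left(- \frac{1}{5}\right) b n - 6 = \frac{2 b}{5} n - 6 = \frac{2 b n}{5} - 6 = -6 + \frac{2 b n}{5}$)
$\left(25 + t{\left(6,-2 \right)}\right)^{2} = \left(25 - \left(6 - - \frac{24}{5}\right)\right)^{2} = \left(25 - \frac{54}{5}\right)^{2} = \left(\frac{71}{5}\right)^{2} = \frac{5041}{25}$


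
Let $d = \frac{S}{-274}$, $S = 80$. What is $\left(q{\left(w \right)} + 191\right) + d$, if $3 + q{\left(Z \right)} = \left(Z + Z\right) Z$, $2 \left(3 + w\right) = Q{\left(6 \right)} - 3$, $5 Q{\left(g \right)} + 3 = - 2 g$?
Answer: $\frac{35580}{137} \approx 259.71$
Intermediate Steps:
$Q{\left(g \right)} = - \frac{3}{5} - \frac{2 g}{5}$ ($Q{\left(g \right)} = - \frac{3}{5} + \frac{\left(-2\right) g}{5} = - \frac{3}{5} - \frac{2 g}{5}$)
$w = -6$ ($w = -3 + \frac{\left(- \frac{3}{5} - \frac{12}{5}\right) - 3}{2} = -3 + \frac{-3 - 3}{2} = -3 + \frac{1}{2} \left(-6\right) = -3 - 3 = -6$)
$d = - \frac{40}{137}$ ($d = \frac{80}{-274} = 80 \left(- \frac{1}{274}\right) = - \frac{40}{137} \approx -0.29197$)
$q{\left(Z \right)} = -3 + 2 Z^{2}$ ($q{\left(Z \right)} = -3 + \left(Z + Z\right) Z = -3 + 2 Z Z = -3 + 2 Z^{2}$)
$\left(q{\left(w \right)} + 191\right) + d = \left(\left(-3 + 2 \left(-6\right)^{2}\right) + 191\right) - \frac{40}{137} = \left(\left(-3 + 2 \cdot 36\right) + 191\right) - \frac{40}{137} = \left(\left(-3 + 72\right) + 191\right) - \frac{40}{137} = \left(69 + 191\right) - \frac{40}{137} = 260 - \frac{40}{137} = \frac{35580}{137}$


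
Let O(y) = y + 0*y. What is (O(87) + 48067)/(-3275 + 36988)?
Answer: 48154/33713 ≈ 1.4284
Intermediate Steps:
O(y) = y (O(y) = y + 0 = y)
(O(87) + 48067)/(-3275 + 36988) = (87 + 48067)/(-3275 + 36988) = 48154/33713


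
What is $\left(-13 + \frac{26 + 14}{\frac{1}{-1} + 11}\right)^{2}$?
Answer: $81$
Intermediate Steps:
$\left(-13 + \frac{26 + 14}{\frac{1}{-1} + 11}\right)^{2} = \left(-13 + \frac{40}{-1 + 11}\right)^{2} = \left(-13 + \frac{40}{10}\right)^{2} = \left(-13 + 40 \cdot \frac{1}{10}\right)^{2} = \left(-13 + 4\right)^{2} = \left(-9\right)^{2} = 81$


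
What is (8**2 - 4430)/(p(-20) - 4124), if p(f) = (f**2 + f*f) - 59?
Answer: 4366/3383 ≈ 1.2906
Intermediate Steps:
p(f) = -59 + 2*f**2 (p(f) = (f**2 + f**2) - 59 = 2*f**2 - 59 = -59 + 2*f**2)
(8**2 - 4430)/(p(-20) - 4124) = (8**2 - 4430)/((-59 + 2*(-20)**2) - 4124) = (64 - 4430)/((-59 + 2*400) - 4124) = -4366/((-59 + 800) - 4124) = -4366/(741 - 4124) = -4366/(-3383) = -4366*(-1/3383) = 4366/3383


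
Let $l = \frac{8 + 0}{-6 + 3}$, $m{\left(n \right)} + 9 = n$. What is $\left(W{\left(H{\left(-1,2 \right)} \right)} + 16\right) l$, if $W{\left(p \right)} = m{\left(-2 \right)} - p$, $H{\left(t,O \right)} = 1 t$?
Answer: $-16$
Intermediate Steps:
$H{\left(t,O \right)} = t$
$m{\left(n \right)} = -9 + n$
$W{\left(p \right)} = -11 - p$ ($W{\left(p \right)} = \left(-9 - 2\right) - p = -11 - p$)
$l = - \frac{8}{3}$ ($l = \frac{8}{-3} = 8 \left(- \frac{1}{3}\right) = - \frac{8}{3} \approx -2.6667$)
$\left(W{\left(H{\left(-1,2 \right)} \right)} + 16\right) l = \left(\left(-11 - -1\right) + 16\right) \left(- \frac{8}{3}\right) = \left(\left(-11 + 1\right) + 16\right) \left(- \frac{8}{3}\right) = \left(-10 + 16\right) \left(- \frac{8}{3}\right) = 6 \left(- \frac{8}{3}\right) = -16$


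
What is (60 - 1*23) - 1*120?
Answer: -83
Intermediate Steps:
(60 - 1*23) - 1*120 = (60 - 23) - 120 = 37 - 120 = -83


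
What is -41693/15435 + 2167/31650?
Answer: -85742387/32567850 ≈ -2.6327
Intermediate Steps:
-41693/15435 + 2167/31650 = -85742387/32567850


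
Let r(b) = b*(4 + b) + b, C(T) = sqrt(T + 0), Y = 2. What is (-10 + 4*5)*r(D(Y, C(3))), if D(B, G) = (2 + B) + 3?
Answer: 840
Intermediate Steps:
C(T) = sqrt(T)
D(B, G) = 5 + B
r(b) = b + b*(4 + b)
(-10 + 4*5)*r(D(Y, C(3))) = (-10 + 4*5)*((5 + 2)*(5 + (5 + 2))) = (-10 + 20)*(7*(5 + 7)) = 10*(7*12) = 10*84 = 840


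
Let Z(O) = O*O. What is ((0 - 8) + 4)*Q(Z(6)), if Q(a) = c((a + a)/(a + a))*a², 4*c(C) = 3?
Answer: -3888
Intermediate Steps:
Z(O) = O²
c(C) = ¾ (c(C) = (¼)*3 = ¾)
Q(a) = 3*a²/4
((0 - 8) + 4)*Q(Z(6)) = ((0 - 8) + 4)*(3*(6²)²/4) = (-8 + 4)*((¾)*36²) = -3*1296 = -4*972 = -3888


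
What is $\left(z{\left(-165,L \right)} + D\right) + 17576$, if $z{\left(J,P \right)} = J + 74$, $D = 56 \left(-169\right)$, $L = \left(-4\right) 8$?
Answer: $8021$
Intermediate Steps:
$L = -32$
$D = -9464$
$z{\left(J,P \right)} = 74 + J$
$\left(z{\left(-165,L \right)} + D\right) + 17576 = \left(\left(74 - 165\right) - 9464\right) + 17576 = \left(-91 - 9464\right) + 17576 = -9555 + 17576 = 8021$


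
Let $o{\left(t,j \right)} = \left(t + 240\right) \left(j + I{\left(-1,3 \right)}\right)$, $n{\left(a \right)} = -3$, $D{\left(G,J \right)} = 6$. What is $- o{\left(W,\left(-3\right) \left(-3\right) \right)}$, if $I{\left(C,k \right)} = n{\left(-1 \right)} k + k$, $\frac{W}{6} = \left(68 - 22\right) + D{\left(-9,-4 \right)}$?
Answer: $-1656$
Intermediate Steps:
$W = 312$ ($W = 6 \left(\left(68 - 22\right) + 6\right) = 6 \left(46 + 6\right) = 6 \cdot 52 = 312$)
$I{\left(C,k \right)} = - 2 k$ ($I{\left(C,k \right)} = - 3 k + k = - 2 k$)
$o{\left(t,j \right)} = \left(-6 + j\right) \left(240 + t\right)$ ($o{\left(t,j \right)} = \left(t + 240\right) \left(j - 6\right) = \left(240 + t\right) \left(j - 6\right) = \left(240 + t\right) \left(-6 + j\right) = \left(-6 + j\right) \left(240 + t\right)$)
$- o{\left(W,\left(-3\right) \left(-3\right) \right)} = - (-1440 - 1872 + 240 \left(\left(-3\right) \left(-3\right)\right) + \left(-3\right) \left(-3\right) 312) = - (-1440 - 1872 + 240 \cdot 9 + 9 \cdot 312) = - (-1440 - 1872 + 2160 + 2808) = \left(-1\right) 1656 = -1656$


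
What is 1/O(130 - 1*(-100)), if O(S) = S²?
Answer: 1/52900 ≈ 1.8904e-5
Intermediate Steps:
1/O(130 - 1*(-100)) = 1/((130 - 1*(-100))²) = 1/((130 + 100)²) = 1/(230²) = 1/52900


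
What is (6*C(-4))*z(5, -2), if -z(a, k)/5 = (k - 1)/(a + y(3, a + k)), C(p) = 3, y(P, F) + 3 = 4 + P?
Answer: 30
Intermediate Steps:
y(P, F) = 1 + P (y(P, F) = -3 + (4 + P) = 1 + P)
z(a, k) = -5*(-1 + k)/(4 + a) (z(a, k) = -5*(k - 1)/(a + (1 + 3)) = -5*(-1 + k)/(a + 4) = -5*(-1 + k)/(4 + a))
(6*C(-4))*z(5, -2) = (6*3)*(5*(1 - 1*(-2))/(4 + 5)) = 18*(5*(1 + 2)/9) = 18*(5*(1/9)*3) = 18*(5/3) = 30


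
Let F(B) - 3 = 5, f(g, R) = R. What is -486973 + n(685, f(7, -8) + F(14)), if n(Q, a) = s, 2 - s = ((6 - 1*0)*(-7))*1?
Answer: -486929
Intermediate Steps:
F(B) = 8 (F(B) = 3 + 5 = 8)
s = 44 (s = 2 - (6 - 1*0)*(-7) = 2 - (6 + 0)*(-7) = 2 - 6*(-7) = 2 - (-42) = 2 - 1*(-42) = 2 + 42 = 44)
n(Q, a) = 44
-486973 + n(685, f(7, -8) + F(14)) = -486973 + 44 = -486929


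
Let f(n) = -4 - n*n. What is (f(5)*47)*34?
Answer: -46342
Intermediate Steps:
f(n) = -4 - n**2
(f(5)*47)*34 = ((-4 - 1*5**2)*47)*34 = ((-4 - 1*25)*47)*34 = ((-4 - 25)*47)*34 = -29*47*34 = -1363*34 = -46342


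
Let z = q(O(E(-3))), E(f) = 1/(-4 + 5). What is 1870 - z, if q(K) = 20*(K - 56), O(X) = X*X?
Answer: 2970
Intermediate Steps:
E(f) = 1 (E(f) = 1/1 = 1)
O(X) = X**2
q(K) = -1120 + 20*K (q(K) = 20*(-56 + K) = -1120 + 20*K)
z = -1100 (z = -1120 + 20*1**2 = -1120 + 20*1 = -1120 + 20 = -1100)
1870 - z = 1870 - 1*(-1100) = 1870 + 1100 = 2970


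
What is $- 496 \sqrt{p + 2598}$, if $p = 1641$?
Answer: $- 1488 \sqrt{471} \approx -32293.0$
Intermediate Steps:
$- 496 \sqrt{p + 2598} = - 496 \sqrt{1641 + 2598} = - 496 \sqrt{4239} = - 496 \cdot 3 \sqrt{471} = - 1488 \sqrt{471}$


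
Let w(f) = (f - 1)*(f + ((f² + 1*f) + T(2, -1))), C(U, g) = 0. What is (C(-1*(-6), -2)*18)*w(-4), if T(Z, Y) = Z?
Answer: 0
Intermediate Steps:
w(f) = (-1 + f)*(2 + f² + 2*f) (w(f) = (f - 1)*(f + ((f² + 1*f) + 2)) = (-1 + f)*(f + ((f² + f) + 2)) = (-1 + f)*(f + ((f + f²) + 2)) = (-1 + f)*(f + (2 + f + f²)) = (-1 + f)*(2 + f² + 2*f))
(C(-1*(-6), -2)*18)*w(-4) = (0*18)*(-2 + (-4)² + (-4)³) = 0*(-2 + 16 - 64) = 0*(-50) = 0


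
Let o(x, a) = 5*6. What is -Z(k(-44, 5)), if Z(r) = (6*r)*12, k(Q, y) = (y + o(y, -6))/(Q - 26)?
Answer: 36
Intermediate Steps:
o(x, a) = 30
k(Q, y) = (30 + y)/(-26 + Q) (k(Q, y) = (y + 30)/(Q - 26) = (30 + y)/(-26 + Q))
Z(r) = 72*r
-Z(k(-44, 5)) = -72*(30 + 5)/(-26 - 44) = -72*35/(-70) = -72*(-1/70*35) = -72*(-1)/2 = -1*(-36) = 36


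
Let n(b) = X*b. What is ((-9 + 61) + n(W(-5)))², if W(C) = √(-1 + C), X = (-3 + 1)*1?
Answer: 2680 - 208*I*√6 ≈ 2680.0 - 509.49*I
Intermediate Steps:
X = -2 (X = -2*1 = -2)
n(b) = -2*b
((-9 + 61) + n(W(-5)))² = ((-9 + 61) - 2*√(-1 - 5))² = (52 - 2*I*√6)²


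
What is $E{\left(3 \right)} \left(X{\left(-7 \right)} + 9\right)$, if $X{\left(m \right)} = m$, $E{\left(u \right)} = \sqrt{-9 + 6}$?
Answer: $2 i \sqrt{3} \approx 3.4641 i$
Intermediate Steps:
$E{\left(u \right)} = i \sqrt{3}$ ($E{\left(u \right)} = \sqrt{-3} = i \sqrt{3}$)
$E{\left(3 \right)} \left(X{\left(-7 \right)} + 9\right) = i \sqrt{3} \left(-7 + 9\right) = i \sqrt{3} \cdot 2 = 2 i \sqrt{3}$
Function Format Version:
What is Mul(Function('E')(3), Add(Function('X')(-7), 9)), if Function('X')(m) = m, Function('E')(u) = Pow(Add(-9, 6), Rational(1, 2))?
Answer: Mul(2, I, Pow(3, Rational(1, 2))) ≈ Mul(3.4641, I)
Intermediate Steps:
Function('E')(u) = Mul(I, Pow(3, Rational(1, 2))) (Function('E')(u) = Pow(-3, Rational(1, 2)) = Mul(I, Pow(3, Rational(1, 2))))
Mul(Function('E')(3), Add(Function('X')(-7), 9)) = Mul(Mul(I, Pow(3, Rational(1, 2))), Add(-7, 9)) = Mul(Mul(I, Pow(3, Rational(1, 2))), 2) = Mul(2, I, Pow(3, Rational(1, 2)))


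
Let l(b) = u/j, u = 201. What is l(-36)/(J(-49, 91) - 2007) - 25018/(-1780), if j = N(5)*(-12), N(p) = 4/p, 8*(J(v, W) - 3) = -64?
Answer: 201493939/14325440 ≈ 14.065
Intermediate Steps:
J(v, W) = -5 (J(v, W) = 3 + (1/8)*(-64) = 3 - 8 = -5)
j = -48/5 (j = (4/5)*(-12) = -48/5 ≈ -9.6000)
l(b) = -335/16 (l(b) = 201/(-48/5) = 201*(-5/48) = -335/16)
l(-36)/(J(-49, 91) - 2007) - 25018/(-1780) = -335/(16*(-5 - 2007)) - 25018/(-1780) = -335/16/(-2012) - 25018*(-1/1780) = -335/16*(-1/2012) + 12509/890 = 335/32192 + 12509/890 = 201493939/14325440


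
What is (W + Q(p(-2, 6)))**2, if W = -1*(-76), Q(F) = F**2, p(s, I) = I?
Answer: 12544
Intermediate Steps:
W = 76
(W + Q(p(-2, 6)))**2 = (76 + 6**2)**2 = (76 + 36)**2 = 112**2 = 12544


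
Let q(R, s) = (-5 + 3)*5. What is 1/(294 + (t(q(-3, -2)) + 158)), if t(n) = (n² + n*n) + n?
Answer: 1/642 ≈ 0.0015576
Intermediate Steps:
q(R, s) = -10 (q(R, s) = -2*5 = -10)
t(n) = n + 2*n² (t(n) = (n² + n²) + n = 2*n² + n = n + 2*n²)
1/(294 + (t(q(-3, -2)) + 158)) = 1/(294 + (-10*(1 + 2*(-10)) + 158)) = 1/(294 + (-10*(1 - 20) + 158)) = 1/(294 + (-10*(-19) + 158)) = 1/(294 + (190 + 158)) = 1/(294 + 348) = 1/642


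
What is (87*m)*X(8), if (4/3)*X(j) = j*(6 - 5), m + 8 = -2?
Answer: -5220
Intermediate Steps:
m = -10 (m = -8 - 2 = -10)
X(j) = 3*j/4 (X(j) = 3*(j*(6 - 5))/4 = 3*(j*1)/4 = 3*j/4)
(87*m)*X(8) = (87*(-10))*((¾)*8) = -870*6 = -5220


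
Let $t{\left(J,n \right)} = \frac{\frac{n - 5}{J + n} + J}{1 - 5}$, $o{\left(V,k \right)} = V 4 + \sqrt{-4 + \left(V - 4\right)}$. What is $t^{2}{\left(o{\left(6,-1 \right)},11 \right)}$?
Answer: $\frac{- 352687 i + 49796 \sqrt{2}}{8 \left(- 1223 i + 70 \sqrt{2}\right)} \approx 36.391 + 4.252 i$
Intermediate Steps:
$o{\left(V,k \right)} = \sqrt{-8 + V} + 4 V$ ($o{\left(V,k \right)} = 4 V + \sqrt{-4 + \left(V - 4\right)} = 4 V + \sqrt{-4 + \left(-4 + V\right)} = 4 V + \sqrt{-8 + V} = \sqrt{-8 + V} + 4 V$)
$t{\left(J,n \right)} = - \frac{J}{4} - \frac{-5 + n}{4 \left(J + n\right)}$ ($t{\left(J,n \right)} = \frac{\frac{-5 + n}{J + n} + J}{-4} = \left(\frac{-5 + n}{J + n} + J\right) \left(- \frac{1}{4}\right) = \left(J + \frac{-5 + n}{J + n}\right) \left(- \frac{1}{4}\right) = - \frac{J}{4} - \frac{-5 + n}{4 \left(J + n\right)}$)
$t^{2}{\left(o{\left(6,-1 \right)},11 \right)} = \left(\frac{5 - 11 - \left(\sqrt{-8 + 6} + 4 \cdot 6\right)^{2} - \left(\sqrt{-8 + 6} + 4 \cdot 6\right) 11}{4 \left(\left(\sqrt{-8 + 6} + 4 \cdot 6\right) + 11\right)}\right)^{2} = \left(\frac{5 - 11 - \left(\sqrt{-2} + 24\right)^{2} - \left(\sqrt{-2} + 24\right) 11}{4 \left(\left(\sqrt{-2} + 24\right) + 11\right)}\right)^{2} = \left(\frac{5 - 11 - \left(i \sqrt{2} + 24\right)^{2} - \left(i \sqrt{2} + 24\right) 11}{4 \left(\left(i \sqrt{2} + 24\right) + 11\right)}\right)^{2} = \left(\frac{5 - 11 - \left(24 + i \sqrt{2}\right)^{2} - \left(24 + i \sqrt{2}\right) 11}{4 \left(\left(24 + i \sqrt{2}\right) + 11\right)}\right)^{2} = \left(\frac{5 - 11 - \left(24 + i \sqrt{2}\right)^{2} - \left(264 + 11 i \sqrt{2}\right)}{4 \left(35 + i \sqrt{2}\right)}\right)^{2} = \left(\frac{-270 - \left(24 + i \sqrt{2}\right)^{2} - 11 i \sqrt{2}}{4 \left(35 + i \sqrt{2}\right)}\right)^{2} = \frac{\left(-270 - \left(24 + i \sqrt{2}\right)^{2} - 11 i \sqrt{2}\right)^{2}}{16 \left(35 + i \sqrt{2}\right)^{2}}$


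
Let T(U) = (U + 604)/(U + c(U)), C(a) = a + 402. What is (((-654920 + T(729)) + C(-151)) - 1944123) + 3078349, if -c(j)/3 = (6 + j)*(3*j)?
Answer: 2312234907209/4821606 ≈ 4.7956e+5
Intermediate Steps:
C(a) = 402 + a
c(j) = -9*j*(6 + j) (c(j) = -3*(6 + j)*3*j = -9*j*(6 + j))
T(U) = (604 + U)/(U - 9*U*(6 + U)) (T(U) = (U + 604)/(U - 9*U*(6 + U)) = (604 + U)/(U - 9*U*(6 + U)))
(((-654920 + T(729)) + C(-151)) - 1944123) + 3078349 = (((-654920 + (-604 - 1*729)/(729*(53 + 9*729))) + (402 - 151)) - 1944123) + 3078349 = (((-654920 + (-604 - 729)/(729*(53 + 6561))) + 251) - 1944123) + 3078349 = (((-654920 + (1/729)*(-1333)/6614) + 251) - 1944123) + 3078349 = (((-654920 + (1/729)*(1/6614)*(-1333)) + 251) - 1944123) + 3078349 = (((-654920 - 1333/4821606) + 251) - 1944123) + 3078349 = ((-3157766202853/4821606 + 251) - 1944123) + 3078349 = (-3156555979747/4821606 - 1944123) + 3078349 = -12530351101285/4821606 + 3078349 = 2312234907209/4821606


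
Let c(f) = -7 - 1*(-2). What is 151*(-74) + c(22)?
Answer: -11179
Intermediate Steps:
c(f) = -5 (c(f) = -7 + 2 = -5)
151*(-74) + c(22) = 151*(-74) - 5 = -11174 - 5 = -11179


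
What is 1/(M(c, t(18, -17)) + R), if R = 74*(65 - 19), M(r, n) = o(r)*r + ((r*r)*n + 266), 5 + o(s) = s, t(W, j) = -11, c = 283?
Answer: -1/798635 ≈ -1.2521e-6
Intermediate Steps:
o(s) = -5 + s
M(r, n) = 266 + n*r² + r*(-5 + r) (M(r, n) = (-5 + r)*r + ((r*r)*n + 266) = r*(-5 + r) + (r²*n + 266) = r*(-5 + r) + (n*r² + 266) = r*(-5 + r) + (266 + n*r²) = 266 + n*r² + r*(-5 + r))
R = 3404 (R = 74*46 = 3404)
1/(M(c, t(18, -17)) + R) = 1/((266 - 11*283² + 283*(-5 + 283)) + 3404) = 1/((266 - 11*80089 + 283*278) + 3404) = 1/((266 - 880979 + 78674) + 3404) = 1/(-802039 + 3404) = 1/(-798635) = -1/798635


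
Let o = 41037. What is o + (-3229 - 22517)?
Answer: 15291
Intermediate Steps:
o + (-3229 - 22517) = 41037 + (-3229 - 22517) = 41037 - 25746 = 15291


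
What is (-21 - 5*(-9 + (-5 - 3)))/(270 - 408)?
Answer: -32/69 ≈ -0.46377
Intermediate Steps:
(-21 - 5*(-9 + (-5 - 3)))/(270 - 408) = (-21 - 5*(-9 - 8))/(-138) = (-21 - 5*(-17))*(-1/138) = (-21 + 85)*(-1/138) = 64*(-1/138) = -32/69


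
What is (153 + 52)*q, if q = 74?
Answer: 15170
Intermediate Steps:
(153 + 52)*q = (153 + 52)*74 = 205*74 = 15170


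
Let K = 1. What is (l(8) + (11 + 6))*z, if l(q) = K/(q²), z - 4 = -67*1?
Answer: -68607/64 ≈ -1072.0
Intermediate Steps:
z = -63 (z = 4 - 67*1 = 4 - 67 = -63)
l(q) = q⁻² (l(q) = 1/q² = q⁻²)
(l(8) + (11 + 6))*z = (8⁻² + (11 + 6))*(-63) = (1/64 + 17)*(-63) = (1089/64)*(-63) = -68607/64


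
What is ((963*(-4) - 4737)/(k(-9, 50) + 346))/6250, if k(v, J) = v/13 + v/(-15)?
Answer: -15951/4015000 ≈ -0.0039729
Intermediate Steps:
k(v, J) = 2*v/195 (k(v, J) = v*(1/13) + v*(-1/15) = v/13 - v/15 = 2*v/195)
((963*(-4) - 4737)/(k(-9, 50) + 346))/6250 = ((963*(-4) - 4737)/((2/195)*(-9) + 346))/6250 = ((-3852 - 4737)/(-6/65 + 346))*(1/6250) = -8589/22484/65*(1/6250) = -8589*65/22484*(1/6250) = -79755/3212*1/6250 = -15951/4015000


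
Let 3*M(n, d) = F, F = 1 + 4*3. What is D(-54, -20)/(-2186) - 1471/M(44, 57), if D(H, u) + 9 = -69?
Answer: -4822902/14209 ≈ -339.43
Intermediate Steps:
F = 13 (F = 1 + 12 = 13)
D(H, u) = -78 (D(H, u) = -9 - 69 = -78)
M(n, d) = 13/3 (M(n, d) = (1/3)*13 = 13/3)
D(-54, -20)/(-2186) - 1471/M(44, 57) = -78/(-2186) - 1471/13/3 = -78*(-1/2186) - 1471*3/13 = 39/1093 - 4413/13 = -4822902/14209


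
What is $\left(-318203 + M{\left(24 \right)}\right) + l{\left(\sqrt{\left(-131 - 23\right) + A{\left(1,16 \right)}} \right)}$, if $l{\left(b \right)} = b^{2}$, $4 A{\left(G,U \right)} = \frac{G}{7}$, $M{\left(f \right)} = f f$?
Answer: $- \frac{8897867}{28} \approx -3.1778 \cdot 10^{5}$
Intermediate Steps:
$M{\left(f \right)} = f^{2}$
$A{\left(G,U \right)} = \frac{G}{28}$ ($A{\left(G,U \right)} = \frac{G \frac{1}{7}}{4} = \frac{\frac{1}{7} G}{4} = \frac{G}{28}$)
$\left(-318203 + M{\left(24 \right)}\right) + l{\left(\sqrt{\left(-131 - 23\right) + A{\left(1,16 \right)}} \right)} = \left(-318203 + 24^{2}\right) + \left(\sqrt{\left(-131 - 23\right) + \frac{1}{28} \cdot 1}\right)^{2} = \left(-318203 + 576\right) + \left(\sqrt{-154 + \frac{1}{28}}\right)^{2} = -317627 + \left(\sqrt{- \frac{4311}{28}}\right)^{2} = -317627 + \left(\frac{3 i \sqrt{3353}}{14}\right)^{2} = -317627 - \frac{4311}{28} = - \frac{8897867}{28}$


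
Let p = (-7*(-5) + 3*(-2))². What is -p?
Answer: -841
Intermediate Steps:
p = 841 (p = (35 - 6)² = 29² = 841)
-p = -1*841 = -841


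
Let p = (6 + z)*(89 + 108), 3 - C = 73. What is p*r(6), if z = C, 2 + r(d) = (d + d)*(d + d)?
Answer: -1790336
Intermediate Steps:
C = -70 (C = 3 - 1*73 = 3 - 73 = -70)
r(d) = -2 + 4*d² (r(d) = -2 + (d + d)*(d + d) = -2 + (2*d)*(2*d) = -2 + 4*d²)
z = -70
p = -12608 (p = (6 - 70)*(89 + 108) = -64*197 = -12608)
p*r(6) = -12608*(-2 + 4*6²) = -12608*(-2 + 4*36) = -12608*(-2 + 144) = -12608*142 = -1790336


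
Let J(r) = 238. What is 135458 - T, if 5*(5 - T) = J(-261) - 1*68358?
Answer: 121829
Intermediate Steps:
T = 13629 (T = 5 - (238 - 1*68358)/5 = 5 - (238 - 68358)/5 = 5 - 1/5*(-68120) = 5 + 13624 = 13629)
135458 - T = 135458 - 1*13629 = 135458 - 13629 = 121829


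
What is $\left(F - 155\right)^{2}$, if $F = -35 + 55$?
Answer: $18225$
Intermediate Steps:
$F = 20$
$\left(F - 155\right)^{2} = \left(20 - 155\right)^{2} = \left(-135\right)^{2} = 18225$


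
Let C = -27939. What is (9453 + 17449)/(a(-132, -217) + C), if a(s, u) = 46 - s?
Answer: -26902/27761 ≈ -0.96906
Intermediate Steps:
(9453 + 17449)/(a(-132, -217) + C) = (9453 + 17449)/((46 - 1*(-132)) - 27939) = 26902/((46 + 132) - 27939) = 26902/(178 - 27939) = 26902/(-27761) = 26902*(-1/27761) = -26902/27761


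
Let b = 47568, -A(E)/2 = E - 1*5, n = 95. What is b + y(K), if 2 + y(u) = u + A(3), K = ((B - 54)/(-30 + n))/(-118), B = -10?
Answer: 182430982/3835 ≈ 47570.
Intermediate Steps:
A(E) = 10 - 2*E (A(E) = -2*(E - 1*5) = -2*(E - 5) = -2*(-5 + E) = 10 - 2*E)
K = 32/3835 (K = ((-10 - 54)/(-30 + 95))/(-118) = -64/65*(-1/118) = 32/3835 ≈ 0.0083442)
y(u) = 2 + u (y(u) = -2 + (u + (10 - 2*3)) = -2 + (u + (10 - 6)) = -2 + (u + 4) = -2 + (4 + u) = 2 + u)
b + y(K) = 47568 + (2 + 32/3835) = 47568 + 7702/3835 = 182430982/3835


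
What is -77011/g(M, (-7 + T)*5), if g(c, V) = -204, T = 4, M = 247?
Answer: 77011/204 ≈ 377.50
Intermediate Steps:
-77011/g(M, (-7 + T)*5) = -77011/(-204) = -77011*(-1/204) = 77011/204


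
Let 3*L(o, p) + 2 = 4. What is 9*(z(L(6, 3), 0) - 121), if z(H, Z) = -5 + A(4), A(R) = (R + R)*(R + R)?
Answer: -558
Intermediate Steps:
A(R) = 4*R**2 (A(R) = (2*R)*(2*R) = 4*R**2)
L(o, p) = 2/3 (L(o, p) = -2/3 + (1/3)*4 = -2/3 + 4/3 = 2/3)
z(H, Z) = 59 (z(H, Z) = -5 + 4*4**2 = -5 + 4*16 = -5 + 64 = 59)
9*(z(L(6, 3), 0) - 121) = 9*(59 - 121) = 9*(-62) = -558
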